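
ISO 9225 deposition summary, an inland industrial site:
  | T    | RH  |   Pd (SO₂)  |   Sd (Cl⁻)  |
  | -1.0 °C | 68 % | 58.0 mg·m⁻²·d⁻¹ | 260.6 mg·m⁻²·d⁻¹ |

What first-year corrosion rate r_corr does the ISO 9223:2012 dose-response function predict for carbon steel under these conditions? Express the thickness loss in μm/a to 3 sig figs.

carbon steel: T≤10 °C ⇒ hinge +0.150·(-1.0−10) = -1.6500
  sulphur-dioxide contribution → 10.94 μm/a
  chloride contribution → 29.09 μm/a
  ⇒ r_corr(carbon steel) = 40.03 μm/a

r_corr = 40.0 μm/a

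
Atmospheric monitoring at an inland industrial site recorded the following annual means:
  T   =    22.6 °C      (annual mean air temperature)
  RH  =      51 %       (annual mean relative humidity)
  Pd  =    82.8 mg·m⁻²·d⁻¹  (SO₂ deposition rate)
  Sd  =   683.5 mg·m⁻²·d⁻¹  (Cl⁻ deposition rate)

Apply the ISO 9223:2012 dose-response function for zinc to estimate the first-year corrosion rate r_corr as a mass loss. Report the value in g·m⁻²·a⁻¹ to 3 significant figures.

zinc: T>10 °C ⇒ hinge -0.071·(22.6−10) = -0.8946
  sulphur-dioxide contribution → 0.3845 μm/a
  chloride contribution → 7.418 μm/a
  total first-year rate 7.803 μm/a
Convert to mass loss: 7.803 μm/a × 7.14 g/cm³ = 55.71 g·m⁻²·a⁻¹

r_corr = 55.7 g·m⁻²·a⁻¹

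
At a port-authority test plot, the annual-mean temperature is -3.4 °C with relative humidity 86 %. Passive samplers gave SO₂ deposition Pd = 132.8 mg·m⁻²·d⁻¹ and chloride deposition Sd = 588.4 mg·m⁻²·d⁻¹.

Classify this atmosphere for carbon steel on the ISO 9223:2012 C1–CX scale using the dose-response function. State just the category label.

C5

carbon steel: temperature factor f = +0.150·(-13.4) = -2.0100
  SO₂ term: 1.77·132.8^0.52·exp(0.02·86-2.0100) = 16.83
  Cl⁻ term: 0.102·588.4^0.62·exp(0.033·86+0.04·-3.4) = 79.3
  sum: 16.83 + 79.3 → r_corr = 96.13 μm/a
96.1 μm/a falls in (80, 200] for carbon steel → category C5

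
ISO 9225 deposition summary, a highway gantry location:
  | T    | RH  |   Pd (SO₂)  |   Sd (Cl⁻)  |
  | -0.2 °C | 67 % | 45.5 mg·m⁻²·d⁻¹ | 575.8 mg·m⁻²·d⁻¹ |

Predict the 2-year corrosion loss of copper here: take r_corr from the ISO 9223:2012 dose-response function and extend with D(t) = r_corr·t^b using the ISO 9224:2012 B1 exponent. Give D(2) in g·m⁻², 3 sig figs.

copper: f(T) = +0.126·(T−10) [T≤10 °C] = -1.2852
  SO₂ term: 0.0053·45.5^0.26·exp(0.059·67-1.2852) = 0.206
  Sd branch = 0.01025·Sd^0.27·e^(0.036·RH+0.049·T) = 0.6299 μm/a
  sum: 0.206 + 0.6299 → r_corr = 0.8359 μm/a
Power-law: D(2) = r_corr · 2^0.667
  D(2) = 0.8359 × 2^0.667 = 0.8359 × 1.588 = 1.327 μm
  Mass loss = 1.327 μm × 8.96 g/cm³ = 11.89 g·m⁻²

D(2) = 11.9 g·m⁻²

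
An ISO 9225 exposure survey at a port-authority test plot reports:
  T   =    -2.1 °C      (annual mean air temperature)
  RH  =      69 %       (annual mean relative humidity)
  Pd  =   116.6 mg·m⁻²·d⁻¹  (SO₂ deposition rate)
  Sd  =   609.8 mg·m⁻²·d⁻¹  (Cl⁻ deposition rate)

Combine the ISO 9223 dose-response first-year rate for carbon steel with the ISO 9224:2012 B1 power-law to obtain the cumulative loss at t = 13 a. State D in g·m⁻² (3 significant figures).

D(13) = 1.87e+03 g·m⁻²

carbon steel: temperature factor f = +0.150·(-12.1) = -1.8150
  SO₂ term: 1.77·116.6^0.52·exp(0.02·69-1.8150) = 13.61
  Sd branch = 0.102·Sd^0.62·e^(0.033·RH+0.04·T) = 48.73 μm/a
  sum: 13.61 + 48.73 → r_corr = 62.34 μm/a
ISO 9224: D(t) = r_corr · t^b with b = 0.523 (carbon steel, B1)
  D(13) = 62.34 × 13^0.523 = 62.34 × 3.825 = 238.4 μm
  Mass loss = 238.4 μm × 7.85 g/cm³ = 1872 g·m⁻²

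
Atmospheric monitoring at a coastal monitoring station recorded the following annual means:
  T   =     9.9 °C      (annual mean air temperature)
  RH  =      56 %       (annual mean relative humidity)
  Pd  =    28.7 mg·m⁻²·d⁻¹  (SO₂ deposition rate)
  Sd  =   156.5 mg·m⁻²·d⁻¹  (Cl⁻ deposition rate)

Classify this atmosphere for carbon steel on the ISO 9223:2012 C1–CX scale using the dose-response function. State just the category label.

C4

carbon steel: temperature factor f = +0.150·(-0.1) = -0.0150
  SO₂ term: 1.77·28.7^0.52·exp(0.02·56-0.0150) = 30.62
  Sd branch = 0.102·Sd^0.62·e^(0.033·RH+0.04·T) = 22.07 μm/a
  sum: 30.62 + 22.07 → r_corr = 52.68 μm/a
52.7 μm/a falls in (50, 80] for carbon steel → category C4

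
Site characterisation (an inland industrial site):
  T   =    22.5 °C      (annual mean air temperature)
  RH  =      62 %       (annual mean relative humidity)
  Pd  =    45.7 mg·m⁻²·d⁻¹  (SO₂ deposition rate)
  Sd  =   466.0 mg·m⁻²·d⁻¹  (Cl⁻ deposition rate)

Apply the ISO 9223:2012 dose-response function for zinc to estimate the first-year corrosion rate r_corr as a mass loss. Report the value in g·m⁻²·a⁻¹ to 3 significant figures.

zinc: f(T) = -0.071·(T−10) [T>10 °C] = -0.8875
  sulphur-dioxide contribution → 0.4945 μm/a
  chloride contribution → 6.457 μm/a
  ⇒ r_corr(zinc) = 6.951 μm/a
Convert to mass loss: 6.951 μm/a × 7.14 g/cm³ = 49.63 g·m⁻²·a⁻¹

r_corr = 49.6 g·m⁻²·a⁻¹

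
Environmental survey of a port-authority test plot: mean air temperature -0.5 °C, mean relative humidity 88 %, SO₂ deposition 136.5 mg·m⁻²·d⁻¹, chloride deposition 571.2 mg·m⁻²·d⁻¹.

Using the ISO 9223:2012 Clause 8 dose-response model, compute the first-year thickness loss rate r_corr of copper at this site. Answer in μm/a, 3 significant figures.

r_corr = 2.23 μm/a

copper: temperature factor f = +0.126·(-10.5) = -1.3230
  SO₂ term: 0.0053·136.5^0.26·exp(0.059·88-1.3230) = 0.9114
  Sd branch = 0.01025·Sd^0.27·e^(0.036·RH+0.049·T) = 1.319 μm/a
  sum: 0.9114 + 1.319 → r_corr = 2.23 μm/a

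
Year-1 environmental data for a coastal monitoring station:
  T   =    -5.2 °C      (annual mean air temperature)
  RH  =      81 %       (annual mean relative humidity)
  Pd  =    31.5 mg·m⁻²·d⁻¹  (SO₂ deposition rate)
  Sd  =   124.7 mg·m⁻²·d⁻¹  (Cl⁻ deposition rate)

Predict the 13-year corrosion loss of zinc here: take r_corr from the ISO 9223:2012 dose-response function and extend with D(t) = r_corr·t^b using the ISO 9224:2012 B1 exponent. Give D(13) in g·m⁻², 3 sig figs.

zinc: T≤10 °C ⇒ hinge +0.038·(-5.2−10) = -0.5776
  Pd branch = 0.0129·Pd^0.44·e^(0.046·RH+f) = 1.371 μm/a
  Cl⁻ term: 0.0175·124.7^0.57·exp(0.008·81+0.085·-5.2) = 0.3366
  sum: 1.371 + 0.3366 → r_corr = 1.708 μm/a
Power-law: D(13) = r_corr · 13^0.813
  D(13) = 1.708 × 13^0.813 = 1.708 × 8.047 = 13.74 μm
  Mass loss = 13.74 μm × 7.14 g/cm³ = 98.14 g·m⁻²

D(13) = 98.1 g·m⁻²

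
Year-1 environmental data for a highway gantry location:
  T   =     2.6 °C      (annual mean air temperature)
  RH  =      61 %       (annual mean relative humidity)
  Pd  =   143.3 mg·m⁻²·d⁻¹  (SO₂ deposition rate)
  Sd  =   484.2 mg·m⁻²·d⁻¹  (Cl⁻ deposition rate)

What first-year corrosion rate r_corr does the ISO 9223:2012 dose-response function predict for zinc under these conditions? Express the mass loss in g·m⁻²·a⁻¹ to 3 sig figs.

zinc: temperature factor f = +0.038·(-7.4) = -0.2812
  SO₂ term: 0.0129·143.3^0.44·exp(0.046·61-0.2812) = 1.432
  Cl⁻ term: 0.0175·484.2^0.57·exp(0.008·61+0.085·2.6) = 1.206
  r_corr = 1.432 + 1.206 = 2.638 μm/a
Convert to mass loss: 2.638 μm/a × 7.14 g/cm³ = 18.83 g·m⁻²·a⁻¹

r_corr = 18.8 g·m⁻²·a⁻¹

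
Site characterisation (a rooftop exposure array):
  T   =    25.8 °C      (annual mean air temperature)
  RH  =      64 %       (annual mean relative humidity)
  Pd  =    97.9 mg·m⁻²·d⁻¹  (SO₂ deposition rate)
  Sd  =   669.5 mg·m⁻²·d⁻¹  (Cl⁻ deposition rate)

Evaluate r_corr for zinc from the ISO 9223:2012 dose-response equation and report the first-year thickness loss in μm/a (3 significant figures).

r_corr = 11.3 μm/a

zinc: T>10 °C ⇒ hinge -0.071·(25.8−10) = -1.1218
  SO₂ term: 0.0129·97.9^0.44·exp(0.046·64-1.1218) = 0.5997
  Sd branch = 0.0175·Sd^0.57·e^(0.008·RH+0.085·T) = 10.68 μm/a
  r_corr = 0.5997 + 10.68 = 11.28 μm/a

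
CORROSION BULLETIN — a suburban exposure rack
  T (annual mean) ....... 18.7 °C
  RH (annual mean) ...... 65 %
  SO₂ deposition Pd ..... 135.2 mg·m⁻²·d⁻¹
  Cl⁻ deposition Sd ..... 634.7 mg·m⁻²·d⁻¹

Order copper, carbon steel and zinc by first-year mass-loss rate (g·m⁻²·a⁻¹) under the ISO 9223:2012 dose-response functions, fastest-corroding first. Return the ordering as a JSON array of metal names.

copper: temperature factor f = -0.080·(8.7) = -0.6960
  SO₂ term: 0.0053·135.2^0.26·exp(0.059·65-0.6960) = 0.4381
  Cl⁻ term: 0.01025·634.7^0.27·exp(0.036·65+0.049·18.7) = 1.519
  r_corr = 0.4381 + 1.519 = 1.957 μm/a
  mass loss = 1.957 μm/a × 8.96 g/cm³ = 17.54 g·m⁻²·a⁻¹
carbon steel: temperature factor f = -0.054·(8.7) = -0.4698
  Pd branch = 1.77·Pd^0.52·e^(0.02·RH+f) = 52.08 μm/a
  Sd branch = 0.102·Sd^0.62·e^(0.033·RH+0.04·T) = 100.6 μm/a
  sum: 52.08 + 100.6 → r_corr = 152.7 μm/a
  mass loss = 152.7 μm/a × 7.85 g/cm³ = 1199 g·m⁻²·a⁻¹
zinc: temperature factor f = -0.071·(8.7) = -0.6177
  Pd branch = 0.0129·Pd^0.44·e^(0.046·RH+f) = 1.198 μm/a
  Sd branch = 0.0175·Sd^0.57·e^(0.008·RH+0.085·T) = 5.71 μm/a
  r_corr = 1.198 + 5.71 = 6.908 μm/a
  mass loss = 6.908 μm/a × 7.14 g/cm³ = 49.32 g·m⁻²·a⁻¹
Ordering by g·m⁻²·a⁻¹: carbon steel (1200) > zinc (49.3) > copper (17.5)

["carbon steel", "zinc", "copper"]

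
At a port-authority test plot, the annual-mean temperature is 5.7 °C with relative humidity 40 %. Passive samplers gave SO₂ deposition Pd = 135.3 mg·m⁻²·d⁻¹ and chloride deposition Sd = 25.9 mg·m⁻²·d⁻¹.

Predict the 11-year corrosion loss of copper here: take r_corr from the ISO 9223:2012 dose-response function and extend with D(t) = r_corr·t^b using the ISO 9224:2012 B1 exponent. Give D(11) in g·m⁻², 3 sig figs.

copper: f(T) = +0.126·(T−10) [T≤10 °C] = -0.5418
  sulphur-dioxide contribution → 0.117 μm/a
  chloride contribution → 0.1377 μm/a
  total first-year rate 0.2547 μm/a
ISO 9224: D(t) = r_corr · t^b with b = 0.667 (copper, B1)
  D(11) = 0.2547 × 11^0.667 = 0.2547 × 4.95 = 1.261 μm
  Mass loss = 1.261 μm × 8.96 g/cm³ = 11.3 g·m⁻²

D(11) = 11.3 g·m⁻²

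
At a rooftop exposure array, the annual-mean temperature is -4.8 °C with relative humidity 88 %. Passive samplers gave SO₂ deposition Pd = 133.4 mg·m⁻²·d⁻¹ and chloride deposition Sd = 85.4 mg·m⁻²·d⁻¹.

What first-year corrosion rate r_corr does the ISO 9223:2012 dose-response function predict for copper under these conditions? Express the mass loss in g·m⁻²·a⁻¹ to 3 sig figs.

r_corr = 10.5 g·m⁻²·a⁻¹

copper: f(T) = +0.126·(T−10) [T≤10 °C] = -1.8648
  sulphur-dioxide contribution → 0.527 μm/a
  chloride contribution → 0.6396 μm/a
  ⇒ r_corr(copper) = 1.167 μm/a
Convert to mass loss: 1.167 μm/a × 8.96 g/cm³ = 10.45 g·m⁻²·a⁻¹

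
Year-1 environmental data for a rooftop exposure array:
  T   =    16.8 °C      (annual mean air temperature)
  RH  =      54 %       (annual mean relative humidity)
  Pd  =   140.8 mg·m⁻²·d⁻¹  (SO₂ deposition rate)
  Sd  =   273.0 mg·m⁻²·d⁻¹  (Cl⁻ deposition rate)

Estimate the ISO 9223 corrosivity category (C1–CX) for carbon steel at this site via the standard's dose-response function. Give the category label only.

C5

carbon steel: T>10 °C ⇒ hinge -0.054·(16.8−10) = -0.3672
  sulphur-dioxide contribution → 47.29 μm/a
  chloride contribution → 38.44 μm/a
  ⇒ r_corr(carbon steel) = 85.73 μm/a
85.7 μm/a falls in (80, 200] for carbon steel → category C5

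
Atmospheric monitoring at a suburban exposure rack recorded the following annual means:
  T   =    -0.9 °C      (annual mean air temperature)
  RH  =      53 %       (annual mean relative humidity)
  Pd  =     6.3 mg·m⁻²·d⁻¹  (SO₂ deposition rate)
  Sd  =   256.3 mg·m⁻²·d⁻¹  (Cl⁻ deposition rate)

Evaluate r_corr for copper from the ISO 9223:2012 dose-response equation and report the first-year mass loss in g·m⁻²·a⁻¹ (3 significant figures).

copper: T≤10 °C ⇒ hinge +0.126·(-0.9−10) = -1.3734
  sulphur-dioxide contribution → 0.0494 μm/a
  chloride contribution → 0.2955 μm/a
  ⇒ r_corr(copper) = 0.3449 μm/a
Convert to mass loss: 0.3449 μm/a × 8.96 g/cm³ = 3.09 g·m⁻²·a⁻¹

r_corr = 3.09 g·m⁻²·a⁻¹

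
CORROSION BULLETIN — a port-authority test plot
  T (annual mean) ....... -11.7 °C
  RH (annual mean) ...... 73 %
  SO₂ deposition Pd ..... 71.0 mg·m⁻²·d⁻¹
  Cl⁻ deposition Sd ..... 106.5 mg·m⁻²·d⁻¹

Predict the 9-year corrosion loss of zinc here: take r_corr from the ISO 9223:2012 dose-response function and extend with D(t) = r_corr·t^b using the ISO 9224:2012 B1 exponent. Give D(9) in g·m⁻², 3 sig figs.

zinc: T≤10 °C ⇒ hinge +0.038·(-11.7−10) = -0.8246
  SO₂ term: 0.0129·71.0^0.44·exp(0.046·73-0.8246) = 1.06
  Cl⁻ term: 0.0175·106.5^0.57·exp(0.008·73+0.085·-11.7) = 0.1661
  r_corr = 1.06 + 0.1661 = 1.226 μm/a
ISO 9224: D(t) = r_corr · t^b with b = 0.813 (zinc, B1)
  D(9) = 1.226 × 9^0.813 = 1.226 × 5.968 = 7.318 μm
  Mass loss = 7.318 μm × 7.14 g/cm³ = 52.25 g·m⁻²

D(9) = 52.3 g·m⁻²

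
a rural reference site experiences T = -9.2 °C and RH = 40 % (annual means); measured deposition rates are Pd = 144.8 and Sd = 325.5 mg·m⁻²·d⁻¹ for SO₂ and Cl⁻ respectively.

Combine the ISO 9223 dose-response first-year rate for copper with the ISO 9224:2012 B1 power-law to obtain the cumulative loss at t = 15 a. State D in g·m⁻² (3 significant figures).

D(15) = 8.16 g·m⁻²

copper: f(T) = +0.126·(T−10) [T≤10 °C] = -2.4192
  sulphur-dioxide contribution → 0.01821 μm/a
  chloride contribution → 0.1314 μm/a
  total first-year rate 0.1496 μm/a
Long-term exponent b (ISO 9224 Table 2, B1) = 0.667
  D(15) = 0.1496 × 15^0.667 = 0.1496 × 6.088 = 0.911 μm
  Mass loss = 0.911 μm × 8.96 g/cm³ = 8.163 g·m⁻²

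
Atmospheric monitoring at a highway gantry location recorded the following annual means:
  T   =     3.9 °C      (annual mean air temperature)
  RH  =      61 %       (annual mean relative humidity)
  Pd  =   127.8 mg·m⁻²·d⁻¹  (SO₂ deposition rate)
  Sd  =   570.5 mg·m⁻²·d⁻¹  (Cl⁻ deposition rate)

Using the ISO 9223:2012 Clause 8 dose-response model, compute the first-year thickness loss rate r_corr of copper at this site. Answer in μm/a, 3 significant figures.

copper: f(T) = +0.126·(T−10) [T≤10 °C] = -0.7686
  SO₂ term: 0.0053·127.8^0.26·exp(0.059·61-0.7686) = 0.3171
  Sd branch = 0.01025·Sd^0.27·e^(0.036·RH+0.049·T) = 0.6189 μm/a
  r_corr = 0.3171 + 0.6189 = 0.936 μm/a

r_corr = 0.936 μm/a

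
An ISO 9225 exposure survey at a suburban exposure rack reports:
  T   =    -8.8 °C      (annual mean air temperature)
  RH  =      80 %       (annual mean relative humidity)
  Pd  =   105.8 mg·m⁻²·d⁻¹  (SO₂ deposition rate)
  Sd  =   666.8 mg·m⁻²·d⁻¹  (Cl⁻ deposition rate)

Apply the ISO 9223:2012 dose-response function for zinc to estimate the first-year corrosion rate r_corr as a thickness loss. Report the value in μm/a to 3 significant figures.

zinc: f(T) = +0.038·(T−10) [T≤10 °C] = -0.7144
  Pd branch = 0.0129·Pd^0.44·e^(0.046·RH+f) = 1.947 μm/a
  Cl⁻ term: 0.0175·666.8^0.57·exp(0.008·80+0.085·-8.8) = 0.6395
  r_corr = 1.947 + 0.6395 = 2.586 μm/a

r_corr = 2.59 μm/a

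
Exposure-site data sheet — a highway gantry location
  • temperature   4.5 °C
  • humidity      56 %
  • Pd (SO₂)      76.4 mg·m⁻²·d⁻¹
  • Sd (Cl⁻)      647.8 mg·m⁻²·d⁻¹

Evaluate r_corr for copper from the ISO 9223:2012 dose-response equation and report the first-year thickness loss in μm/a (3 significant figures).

copper: temperature factor f = +0.126·(-5.5) = -0.6930
  SO₂ term: 0.0053·76.4^0.26·exp(0.059·56-0.6930) = 0.2228
  Cl⁻ term: 0.01025·647.8^0.27·exp(0.036·56+0.049·4.5) = 0.551
  r_corr = 0.2228 + 0.551 = 0.7737 μm/a

r_corr = 0.774 μm/a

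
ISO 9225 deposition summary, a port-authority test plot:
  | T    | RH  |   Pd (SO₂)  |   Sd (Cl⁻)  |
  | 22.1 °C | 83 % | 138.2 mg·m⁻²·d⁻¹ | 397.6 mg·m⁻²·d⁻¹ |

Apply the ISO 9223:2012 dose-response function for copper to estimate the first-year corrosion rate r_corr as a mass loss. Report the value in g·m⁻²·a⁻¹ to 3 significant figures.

r_corr = 35.8 g·m⁻²·a⁻¹

copper: T>10 °C ⇒ hinge -0.080·(22.1−10) = -0.9680
  Pd branch = 0.0053·Pd^0.26·e^(0.059·RH+f) = 0.9708 μm/a
  Cl⁻ term: 0.01025·397.6^0.27·exp(0.036·83+0.049·22.1) = 3.024
  sum: 0.9708 + 3.024 → r_corr = 3.995 μm/a
Convert to mass loss: 3.995 μm/a × 8.96 g/cm³ = 35.79 g·m⁻²·a⁻¹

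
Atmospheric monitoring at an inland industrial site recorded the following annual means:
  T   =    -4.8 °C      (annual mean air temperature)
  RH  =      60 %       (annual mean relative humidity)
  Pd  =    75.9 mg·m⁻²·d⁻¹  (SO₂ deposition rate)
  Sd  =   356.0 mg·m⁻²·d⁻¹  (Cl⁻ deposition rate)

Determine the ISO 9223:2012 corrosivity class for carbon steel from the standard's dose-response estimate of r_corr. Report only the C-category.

C3

carbon steel: f(T) = +0.150·(T−10) [T≤10 °C] = -2.2200
  Pd branch = 1.77·Pd^0.52·e^(0.02·RH+f) = 6.063 μm/a
  Cl⁻ term: 0.102·356.0^0.62·exp(0.033·60+0.04·-4.8) = 23.28
  r_corr = 6.063 + 23.28 = 29.35 μm/a
Category bounds: 25…50 μm/a bracket r_corr ⇒ C3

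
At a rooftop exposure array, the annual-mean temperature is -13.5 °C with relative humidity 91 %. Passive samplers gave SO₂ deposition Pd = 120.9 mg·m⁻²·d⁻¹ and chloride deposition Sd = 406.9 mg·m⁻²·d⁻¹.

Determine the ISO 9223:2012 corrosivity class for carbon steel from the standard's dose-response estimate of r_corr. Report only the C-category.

carbon steel: f(T) = +0.150·(T−10) [T≤10 °C] = -3.5250
  sulphur-dioxide contribution → 3.894 μm/a
  chloride contribution → 49.68 μm/a
  ⇒ r_corr(carbon steel) = 53.57 μm/a
Category bounds: 50…80 μm/a bracket r_corr ⇒ C4

C4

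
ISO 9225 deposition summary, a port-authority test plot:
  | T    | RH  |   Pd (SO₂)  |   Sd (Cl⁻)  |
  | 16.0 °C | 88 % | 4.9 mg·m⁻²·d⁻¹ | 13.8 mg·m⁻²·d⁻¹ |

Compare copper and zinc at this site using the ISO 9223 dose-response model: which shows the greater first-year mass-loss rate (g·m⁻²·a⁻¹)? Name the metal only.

copper

copper: temperature factor f = -0.080·(6.0) = -0.4800
  SO₂ term: 0.0053·4.9^0.26·exp(0.059·88-0.4800) = 0.8915
  Cl⁻ term: 0.01025·13.8^0.27·exp(0.036·88+0.049·16.0) = 1.083
  r_corr = 0.8915 + 1.083 = 1.975 μm/a
  mass loss = 1.975 μm/a × 8.96 g/cm³ = 17.7 g·m⁻²·a⁻¹
zinc: temperature factor f = -0.071·(6.0) = -0.4260
  SO₂ term: 0.0129·4.9^0.44·exp(0.046·88-0.4260) = 0.9712
  Cl⁻ term: 0.0175·13.8^0.57·exp(0.008·88+0.085·16.0) = 0.6154
  r_corr = 0.9712 + 0.6154 = 1.587 μm/a
  mass loss = 1.587 μm/a × 7.14 g/cm³ = 11.33 g·m⁻²·a⁻¹
Ordering by g·m⁻²·a⁻¹: copper (17.7) > zinc (11.3)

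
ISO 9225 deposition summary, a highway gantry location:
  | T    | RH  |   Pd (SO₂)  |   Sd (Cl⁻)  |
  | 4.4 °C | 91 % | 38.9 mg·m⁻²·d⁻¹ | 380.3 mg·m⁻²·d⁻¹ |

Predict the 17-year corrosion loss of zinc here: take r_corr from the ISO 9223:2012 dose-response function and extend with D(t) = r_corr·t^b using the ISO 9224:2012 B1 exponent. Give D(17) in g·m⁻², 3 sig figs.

zinc: f(T) = +0.038·(T−10) [T≤10 °C] = -0.2128
  Pd branch = 0.0129·Pd^0.44·e^(0.046·RH+f) = 3.433 μm/a
  Sd branch = 0.0175·Sd^0.57·e^(0.008·RH+0.085·T) = 1.557 μm/a
  sum: 3.433 + 1.557 → r_corr = 4.99 μm/a
Power-law: D(17) = r_corr · 17^0.813
  D(17) = 4.99 × 17^0.813 = 4.99 × 10.01 = 49.94 μm
  Mass loss = 49.94 μm × 7.14 g/cm³ = 356.6 g·m⁻²

D(17) = 357 g·m⁻²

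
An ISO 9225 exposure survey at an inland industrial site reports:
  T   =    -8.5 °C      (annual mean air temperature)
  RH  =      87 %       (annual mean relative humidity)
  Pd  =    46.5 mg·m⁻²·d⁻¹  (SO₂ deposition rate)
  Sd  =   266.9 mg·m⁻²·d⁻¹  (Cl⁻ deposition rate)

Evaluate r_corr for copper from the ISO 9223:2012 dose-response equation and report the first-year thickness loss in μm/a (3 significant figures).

copper: T≤10 °C ⇒ hinge +0.126·(-8.5−10) = -2.3310
  sulphur-dioxide contribution → 0.237 μm/a
  chloride contribution → 0.7001 μm/a
  ⇒ r_corr(copper) = 0.9371 μm/a

r_corr = 0.937 μm/a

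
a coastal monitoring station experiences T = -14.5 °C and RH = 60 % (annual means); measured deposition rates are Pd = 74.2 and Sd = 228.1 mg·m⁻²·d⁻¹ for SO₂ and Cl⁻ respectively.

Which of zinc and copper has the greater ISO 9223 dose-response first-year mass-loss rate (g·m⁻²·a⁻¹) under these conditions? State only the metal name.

zinc

zinc: temperature factor f = +0.038·(-24.5) = -0.9310
  Pd branch = 0.0129·Pd^0.44·e^(0.046·RH+f) = 0.5344 μm/a
  Sd branch = 0.0175·Sd^0.57·e^(0.008·RH+0.085·T) = 0.1821 μm/a
  sum: 0.5344 + 0.1821 → r_corr = 0.7166 μm/a
  mass loss = 0.7166 μm/a × 7.14 g/cm³ = 5.116 g·m⁻²·a⁻¹
copper: T≤10 °C ⇒ hinge +0.126·(-14.5−10) = -3.0870
  Pd branch = 0.0053·Pd^0.26·e^(0.059·RH+f) = 0.02555 μm/a
  Sd branch = 0.01025·Sd^0.27·e^(0.036·RH+0.049·T) = 0.1892 μm/a
  sum: 0.02555 + 0.1892 → r_corr = 0.2147 μm/a
  mass loss = 0.2147 μm/a × 8.96 g/cm³ = 1.924 g·m⁻²·a⁻¹
Ordering by g·m⁻²·a⁻¹: zinc (5.12) > copper (1.92)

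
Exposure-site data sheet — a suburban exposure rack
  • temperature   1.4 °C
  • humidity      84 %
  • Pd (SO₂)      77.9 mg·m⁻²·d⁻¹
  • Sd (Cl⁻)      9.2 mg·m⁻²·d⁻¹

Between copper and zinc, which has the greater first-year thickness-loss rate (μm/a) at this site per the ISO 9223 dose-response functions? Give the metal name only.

zinc

copper: f(T) = +0.126·(T−10) [T≤10 °C] = -1.0836
  SO₂ term: 0.0053·77.9^0.26·exp(0.059·84-1.0836) = 0.7904
  Sd branch = 0.01025·Sd^0.27·e^(0.036·RH+0.049·T) = 0.4112 μm/a
  r_corr = 0.7904 + 0.4112 = 1.202 μm/a
zinc: f(T) = +0.038·(T−10) [T≤10 °C] = -0.3268
  Pd branch = 0.0129·Pd^0.44·e^(0.046·RH+f) = 3.013 μm/a
  Cl⁻ term: 0.0175·9.2^0.57·exp(0.008·84+0.085·1.4) = 0.1367
  sum: 3.013 + 0.1367 → r_corr = 3.15 μm/a
Ordering by μm/a: zinc (3.15) > copper (1.2)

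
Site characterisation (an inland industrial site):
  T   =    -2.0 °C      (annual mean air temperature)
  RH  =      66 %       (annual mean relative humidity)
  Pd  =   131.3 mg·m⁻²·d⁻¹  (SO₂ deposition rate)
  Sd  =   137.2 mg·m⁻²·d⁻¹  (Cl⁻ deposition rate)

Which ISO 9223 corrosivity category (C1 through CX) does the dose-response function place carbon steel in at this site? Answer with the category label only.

carbon steel: temperature factor f = +0.150·(-12.0) = -1.8000
  sulphur-dioxide contribution → 13.84 μm/a
  chloride contribution → 17.58 μm/a
  ⇒ r_corr(carbon steel) = 31.41 μm/a
Category bounds: 25…50 μm/a bracket r_corr ⇒ C3

C3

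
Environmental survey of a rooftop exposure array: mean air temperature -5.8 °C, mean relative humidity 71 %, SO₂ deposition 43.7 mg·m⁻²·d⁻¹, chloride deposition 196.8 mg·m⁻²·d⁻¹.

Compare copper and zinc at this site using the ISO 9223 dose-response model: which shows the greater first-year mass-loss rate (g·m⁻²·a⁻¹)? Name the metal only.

zinc

copper: temperature factor f = +0.126·(-15.8) = -1.9908
  sulphur-dioxide contribution → 0.1275 μm/a
  chloride contribution → 0.4138 μm/a
  ⇒ r_corr(copper) = 0.5412 μm/a
  mass loss = 0.5412 μm/a × 8.96 g/cm³ = 4.85 g·m⁻²·a⁻¹
zinc: T≤10 °C ⇒ hinge +0.038·(-5.8−10) = -0.6004
  sulphur-dioxide contribution → 0.9774 μm/a
  chloride contribution → 0.383 μm/a
  ⇒ r_corr(zinc) = 1.36 μm/a
  mass loss = 1.36 μm/a × 7.14 g/cm³ = 9.713 g·m⁻²·a⁻¹
Ordering by g·m⁻²·a⁻¹: zinc (9.71) > copper (4.85)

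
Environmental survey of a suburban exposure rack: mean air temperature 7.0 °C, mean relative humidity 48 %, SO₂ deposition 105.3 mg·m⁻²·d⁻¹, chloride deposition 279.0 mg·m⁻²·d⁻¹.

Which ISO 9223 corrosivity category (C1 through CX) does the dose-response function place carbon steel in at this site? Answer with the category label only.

carbon steel: temperature factor f = +0.150·(-3.0) = -0.4500
  Pd branch = 1.77·Pd^0.52·e^(0.02·RH+f) = 33.2 μm/a
  Sd branch = 0.102·Sd^0.62·e^(0.033·RH+0.04·T) = 21.6 μm/a
  r_corr = 33.2 + 21.6 = 54.8 μm/a
ISO 9223 Table 2 (carbon steel): 50 < 54.8 ≤ 80 μm/a ⇒ C4

C4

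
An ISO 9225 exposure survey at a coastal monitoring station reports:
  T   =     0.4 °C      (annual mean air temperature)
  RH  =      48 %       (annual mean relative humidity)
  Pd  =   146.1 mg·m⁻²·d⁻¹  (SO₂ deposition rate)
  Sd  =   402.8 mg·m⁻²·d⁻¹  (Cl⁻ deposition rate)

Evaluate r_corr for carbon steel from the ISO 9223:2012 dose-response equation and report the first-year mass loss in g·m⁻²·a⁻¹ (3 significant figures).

r_corr = 278 g·m⁻²·a⁻¹

carbon steel: temperature factor f = +0.150·(-9.6) = -1.4400
  sulphur-dioxide contribution → 14.63 μm/a
  chloride contribution → 20.83 μm/a
  ⇒ r_corr(carbon steel) = 35.45 μm/a
Convert to mass loss: 35.45 μm/a × 7.85 g/cm³ = 278.3 g·m⁻²·a⁻¹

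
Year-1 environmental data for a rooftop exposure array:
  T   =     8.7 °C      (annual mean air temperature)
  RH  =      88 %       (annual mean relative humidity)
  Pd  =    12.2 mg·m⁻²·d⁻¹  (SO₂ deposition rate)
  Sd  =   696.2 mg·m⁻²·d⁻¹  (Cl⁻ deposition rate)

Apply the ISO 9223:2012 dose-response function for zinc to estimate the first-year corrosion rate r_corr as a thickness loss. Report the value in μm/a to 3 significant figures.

zinc: T≤10 °C ⇒ hinge +0.038·(8.7−10) = -0.0494
  sulphur-dioxide contribution → 2.114 μm/a
  chloride contribution → 3.092 μm/a
  ⇒ r_corr(zinc) = 5.207 μm/a

r_corr = 5.21 μm/a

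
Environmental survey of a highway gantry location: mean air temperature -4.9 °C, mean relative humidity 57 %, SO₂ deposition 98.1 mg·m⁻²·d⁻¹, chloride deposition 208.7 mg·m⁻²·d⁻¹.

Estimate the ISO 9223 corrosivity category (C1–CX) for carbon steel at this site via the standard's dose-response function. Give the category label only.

carbon steel: f(T) = +0.150·(T−10) [T≤10 °C] = -2.2350
  Pd branch = 1.77·Pd^0.52·e^(0.02·RH+f) = 6.428 μm/a
  Sd branch = 0.102·Sd^0.62·e^(0.033·RH+0.04·T) = 15.08 μm/a
  r_corr = 6.428 + 15.08 = 21.51 μm/a
ISO 9223 Table 2 (carbon steel): 1.3 < 21.5 ≤ 25 μm/a ⇒ C2

C2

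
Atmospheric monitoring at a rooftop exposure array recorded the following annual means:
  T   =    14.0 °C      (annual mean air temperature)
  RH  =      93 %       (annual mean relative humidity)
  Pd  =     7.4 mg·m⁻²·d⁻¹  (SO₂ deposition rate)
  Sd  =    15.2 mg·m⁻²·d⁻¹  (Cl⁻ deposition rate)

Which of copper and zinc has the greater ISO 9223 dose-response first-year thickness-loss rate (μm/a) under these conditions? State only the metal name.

copper

copper: T>10 °C ⇒ hinge -0.080·(14.0−10) = -0.3200
  SO₂ term: 0.0053·7.4^0.26·exp(0.059·93-0.3200) = 1.564
  Cl⁻ term: 0.01025·15.2^0.27·exp(0.036·93+0.049·14.0) = 1.207
  r_corr = 1.564 + 1.207 = 2.771 μm/a
zinc: T>10 °C ⇒ hinge -0.071·(14.0−10) = -0.2840
  Pd branch = 0.0129·Pd^0.44·e^(0.046·RH+f) = 1.689 μm/a
  Sd branch = 0.0175·Sd^0.57·e^(0.008·RH+0.085·T) = 0.571 μm/a
  sum: 1.689 + 0.571 → r_corr = 2.26 μm/a
Ordering by μm/a: copper (2.77) > zinc (2.26)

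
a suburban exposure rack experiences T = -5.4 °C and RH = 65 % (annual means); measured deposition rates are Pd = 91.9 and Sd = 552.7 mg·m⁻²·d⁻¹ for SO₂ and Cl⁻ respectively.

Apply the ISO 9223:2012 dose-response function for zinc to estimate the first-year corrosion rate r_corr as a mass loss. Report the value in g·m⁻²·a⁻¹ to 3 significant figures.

zinc: temperature factor f = +0.038·(-15.4) = -0.5852
  sulphur-dioxide contribution → 1.044 μm/a
  chloride contribution → 0.6804 μm/a
  total first-year rate 1.725 μm/a
Convert to mass loss: 1.725 μm/a × 7.14 g/cm³ = 12.31 g·m⁻²·a⁻¹

r_corr = 12.3 g·m⁻²·a⁻¹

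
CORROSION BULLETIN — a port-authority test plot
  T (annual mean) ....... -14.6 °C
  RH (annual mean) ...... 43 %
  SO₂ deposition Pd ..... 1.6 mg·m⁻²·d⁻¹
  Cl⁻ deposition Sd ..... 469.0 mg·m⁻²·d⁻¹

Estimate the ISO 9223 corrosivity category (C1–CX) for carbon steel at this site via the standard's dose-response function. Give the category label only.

C2

carbon steel: f(T) = +0.150·(T−10) [T≤10 °C] = -3.6900
  SO₂ term: 1.77·1.6^0.52·exp(0.02·43-3.6900) = 0.1334
  Cl⁻ term: 0.102·469.0^0.62·exp(0.033·43+0.04·-14.6) = 10.65
  sum: 0.1334 + 10.65 → r_corr = 10.78 μm/a
Category bounds: 1.3…25 μm/a bracket r_corr ⇒ C2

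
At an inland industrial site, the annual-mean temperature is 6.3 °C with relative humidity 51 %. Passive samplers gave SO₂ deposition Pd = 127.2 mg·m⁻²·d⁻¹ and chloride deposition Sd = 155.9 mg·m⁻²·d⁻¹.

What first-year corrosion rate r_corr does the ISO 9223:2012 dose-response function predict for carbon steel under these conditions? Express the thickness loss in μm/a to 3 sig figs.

carbon steel: f(T) = +0.150·(T−10) [T≤10 °C] = -0.5550
  Pd branch = 1.77·Pd^0.52·e^(0.02·RH+f) = 35.01 μm/a
  Cl⁻ term: 0.102·155.9^0.62·exp(0.033·51+0.04·6.3) = 16.16
  sum: 35.01 + 16.16 → r_corr = 51.18 μm/a

r_corr = 51.2 μm/a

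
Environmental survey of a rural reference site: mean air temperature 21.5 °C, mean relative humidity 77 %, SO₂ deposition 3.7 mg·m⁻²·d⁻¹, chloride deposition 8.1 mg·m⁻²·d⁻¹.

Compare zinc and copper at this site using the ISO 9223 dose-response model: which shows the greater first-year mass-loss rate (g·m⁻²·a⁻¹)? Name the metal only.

copper

zinc: f(T) = -0.071·(T−10) [T>10 °C] = -0.8165
  SO₂ term: 0.0129·3.7^0.44·exp(0.046·77-0.8165) = 0.3502
  Sd branch = 0.0175·Sd^0.57·e^(0.008·RH+0.085·T) = 0.6639 μm/a
  sum: 0.3502 + 0.6639 → r_corr = 1.014 μm/a
  mass loss = 1.014 μm/a × 7.14 g/cm³ = 7.24 g·m⁻²·a⁻¹
copper: temperature factor f = -0.080·(11.5) = -0.9200
  SO₂ term: 0.0053·3.7^0.26·exp(0.059·77-0.9200) = 0.2789
  Cl⁻ term: 0.01025·8.1^0.27·exp(0.036·77+0.049·21.5) = 0.8268
  r_corr = 0.2789 + 0.8268 = 1.106 μm/a
  mass loss = 1.106 μm/a × 8.96 g/cm³ = 9.907 g·m⁻²·a⁻¹
Ordering by g·m⁻²·a⁻¹: copper (9.91) > zinc (7.24)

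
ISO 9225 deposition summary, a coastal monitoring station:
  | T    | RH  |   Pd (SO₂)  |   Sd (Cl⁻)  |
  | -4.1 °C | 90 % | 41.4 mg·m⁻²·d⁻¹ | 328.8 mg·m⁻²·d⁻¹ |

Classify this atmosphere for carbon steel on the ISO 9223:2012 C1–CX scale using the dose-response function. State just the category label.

C4

carbon steel: f(T) = +0.150·(T−10) [T≤10 °C] = -2.1150
  Pd branch = 1.77·Pd^0.52·e^(0.02·RH+f) = 8.954 μm/a
  Sd branch = 0.102·Sd^0.62·e^(0.033·RH+0.04·T) = 61.34 μm/a
  sum: 8.954 + 61.34 → r_corr = 70.29 μm/a
ISO 9223 Table 2 (carbon steel): 50 < 70.3 ≤ 80 μm/a ⇒ C4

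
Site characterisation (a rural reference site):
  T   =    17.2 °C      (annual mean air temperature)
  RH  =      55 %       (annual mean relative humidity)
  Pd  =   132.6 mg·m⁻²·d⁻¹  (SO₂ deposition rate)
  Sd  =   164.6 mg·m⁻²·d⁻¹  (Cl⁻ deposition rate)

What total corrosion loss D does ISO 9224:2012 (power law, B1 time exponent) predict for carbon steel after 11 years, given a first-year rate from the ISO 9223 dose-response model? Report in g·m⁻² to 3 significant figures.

carbon steel: f(T) = -0.054·(T−10) [T>10 °C] = -0.3888
  Pd branch = 1.77·Pd^0.52·e^(0.02·RH+f) = 45.77 μm/a
  Sd branch = 0.102·Sd^0.62·e^(0.033·RH+0.04·T) = 29.5 μm/a
  r_corr = 45.77 + 29.5 = 75.27 μm/a
Long-term exponent b (ISO 9224 Table 2, B1) = 0.523
  D(11) = 75.27 × 11^0.523 = 75.27 × 3.505 = 263.8 μm
  Mass loss = 263.8 μm × 7.85 g/cm³ = 2071 g·m⁻²

D(11) = 2.07e+03 g·m⁻²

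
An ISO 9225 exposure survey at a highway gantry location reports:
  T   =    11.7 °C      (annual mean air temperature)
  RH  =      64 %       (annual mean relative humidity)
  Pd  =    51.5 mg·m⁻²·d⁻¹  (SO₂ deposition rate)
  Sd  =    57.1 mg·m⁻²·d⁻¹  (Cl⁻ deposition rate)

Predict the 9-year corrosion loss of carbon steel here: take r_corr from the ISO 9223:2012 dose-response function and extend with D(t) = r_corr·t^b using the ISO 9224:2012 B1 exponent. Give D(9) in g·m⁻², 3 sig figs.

carbon steel: f(T) = -0.054·(T−10) [T>10 °C] = -0.0918
  Pd branch = 1.77·Pd^0.52·e^(0.02·RH+f) = 45.1 μm/a
  Cl⁻ term: 0.102·57.1^0.62·exp(0.033·64+0.04·11.7) = 16.53
  sum: 45.1 + 16.53 → r_corr = 61.62 μm/a
Long-term exponent b (ISO 9224 Table 2, B1) = 0.523
  D(9) = 61.62 × 9^0.523 = 61.62 × 3.156 = 194.5 μm
  Mass loss = 194.5 μm × 7.85 g/cm³ = 1526 g·m⁻²

D(9) = 1.53e+03 g·m⁻²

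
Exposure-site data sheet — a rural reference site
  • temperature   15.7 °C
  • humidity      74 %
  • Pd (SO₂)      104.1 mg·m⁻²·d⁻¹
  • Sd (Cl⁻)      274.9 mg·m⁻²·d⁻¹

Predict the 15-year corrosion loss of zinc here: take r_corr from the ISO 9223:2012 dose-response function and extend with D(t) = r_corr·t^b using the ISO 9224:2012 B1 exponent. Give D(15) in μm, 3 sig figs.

zinc: f(T) = -0.071·(T−10) [T>10 °C] = -0.4047
  SO₂ term: 0.0129·104.1^0.44·exp(0.046·74-0.4047) = 1.999
  Sd branch = 0.0175·Sd^0.57·e^(0.008·RH+0.085·T) = 2.951 μm/a
  sum: 1.999 + 2.951 → r_corr = 4.951 μm/a
ISO 9224: D(t) = r_corr · t^b with b = 0.813 (zinc, B1)
  D(15) = 4.951 × 15^0.813 = 4.951 × 9.04 = 44.75 μm

D(15) = 44.8 μm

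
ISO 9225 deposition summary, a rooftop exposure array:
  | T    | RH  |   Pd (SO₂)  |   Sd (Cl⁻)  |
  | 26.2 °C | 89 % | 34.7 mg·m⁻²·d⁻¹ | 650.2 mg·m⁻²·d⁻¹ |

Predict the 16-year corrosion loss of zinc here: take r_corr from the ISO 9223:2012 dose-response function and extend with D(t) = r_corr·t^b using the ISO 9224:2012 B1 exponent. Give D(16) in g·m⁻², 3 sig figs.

zinc: f(T) = -0.071·(T−10) [T>10 °C] = -1.1502
  Pd branch = 0.0129·Pd^0.44·e^(0.046·RH+f) = 1.166 μm/a
  Sd branch = 0.0175·Sd^0.57·e^(0.008·RH+0.085·T) = 13.27 μm/a
  sum: 1.166 + 13.27 → r_corr = 14.44 μm/a
ISO 9224: D(t) = r_corr · t^b with b = 0.813 (zinc, B1)
  D(16) = 14.44 × 16^0.813 = 14.44 × 9.527 = 137.5 μm
  Mass loss = 137.5 μm × 7.14 g/cm³ = 982 g·m⁻²

D(16) = 982 g·m⁻²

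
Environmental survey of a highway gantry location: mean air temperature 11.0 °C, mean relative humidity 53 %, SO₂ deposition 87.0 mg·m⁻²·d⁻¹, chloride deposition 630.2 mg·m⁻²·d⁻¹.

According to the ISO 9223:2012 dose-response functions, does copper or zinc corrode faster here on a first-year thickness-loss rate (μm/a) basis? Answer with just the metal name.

zinc

copper: T>10 °C ⇒ hinge -0.080·(11.0−10) = -0.0800
  sulphur-dioxide contribution → 0.3563 μm/a
  chloride contribution → 0.675 μm/a
  total first-year rate 1.031 μm/a
zinc: f(T) = -0.071·(T−10) [T>10 °C] = -0.0710
  sulphur-dioxide contribution → 0.9816 μm/a
  chloride contribution → 2.685 μm/a
  ⇒ r_corr(zinc) = 3.667 μm/a
Ordering by μm/a: zinc (3.67) > copper (1.03)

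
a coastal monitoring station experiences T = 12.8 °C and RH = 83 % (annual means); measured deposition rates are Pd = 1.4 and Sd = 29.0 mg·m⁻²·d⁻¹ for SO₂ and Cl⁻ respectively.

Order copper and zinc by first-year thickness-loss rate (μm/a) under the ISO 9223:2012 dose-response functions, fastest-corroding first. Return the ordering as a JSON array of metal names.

["copper", "zinc"]

copper: T>10 °C ⇒ hinge -0.080·(12.8−10) = -0.2240
  Pd branch = 0.0053·Pd^0.26·e^(0.059·RH+f) = 0.6191 μm/a
  Sd branch = 0.01025·Sd^0.27·e^(0.036·RH+0.049·T) = 0.9454 μm/a
  sum: 0.6191 + 0.9454 → r_corr = 1.564 μm/a
zinc: temperature factor f = -0.071·(2.8) = -0.1988
  Pd branch = 0.0129·Pd^0.44·e^(0.046·RH+f) = 0.5581 μm/a
  Cl⁻ term: 0.0175·29.0^0.57·exp(0.008·83+0.085·12.8) = 0.6878
  sum: 0.5581 + 0.6878 → r_corr = 1.246 μm/a
Ordering by μm/a: copper (1.56) > zinc (1.25)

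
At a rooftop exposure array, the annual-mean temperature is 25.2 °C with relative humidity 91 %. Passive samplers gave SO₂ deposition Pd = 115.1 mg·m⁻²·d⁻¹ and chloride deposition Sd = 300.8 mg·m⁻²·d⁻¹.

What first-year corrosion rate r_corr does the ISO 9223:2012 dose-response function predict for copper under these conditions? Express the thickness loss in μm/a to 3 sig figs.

r_corr = 5.51 μm/a

copper: f(T) = -0.080·(T−10) [T>10 °C] = -1.2160
  sulphur-dioxide contribution → 1.158 μm/a
  chloride contribution → 4.354 μm/a
  ⇒ r_corr(copper) = 5.512 μm/a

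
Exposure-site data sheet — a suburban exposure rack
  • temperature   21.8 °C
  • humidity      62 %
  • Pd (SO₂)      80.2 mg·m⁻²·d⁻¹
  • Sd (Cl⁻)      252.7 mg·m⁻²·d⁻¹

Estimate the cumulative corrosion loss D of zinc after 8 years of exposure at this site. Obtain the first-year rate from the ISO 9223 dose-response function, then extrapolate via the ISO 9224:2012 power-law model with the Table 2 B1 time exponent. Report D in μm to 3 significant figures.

D(8) = 26.9 μm

zinc: f(T) = -0.071·(T−10) [T>10 °C] = -0.8378
  SO₂ term: 0.0129·80.2^0.44·exp(0.046·62-0.8378) = 0.6656
  Cl⁻ term: 0.0175·252.7^0.57·exp(0.008·62+0.085·21.8) = 4.292
  sum: 0.6656 + 4.292 → r_corr = 4.958 μm/a
Power-law: D(8) = r_corr · 8^0.813
  D(8) = 4.958 × 8^0.813 = 4.958 × 5.423 = 26.88 μm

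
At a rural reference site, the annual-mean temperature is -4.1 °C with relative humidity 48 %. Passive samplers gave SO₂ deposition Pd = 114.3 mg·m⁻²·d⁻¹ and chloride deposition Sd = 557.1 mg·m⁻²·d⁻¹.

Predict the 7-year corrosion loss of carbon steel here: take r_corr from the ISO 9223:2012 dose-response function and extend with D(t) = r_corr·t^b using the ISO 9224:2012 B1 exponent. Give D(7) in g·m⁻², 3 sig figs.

D(7) = 604 g·m⁻²

carbon steel: f(T) = +0.150·(T−10) [T≤10 °C] = -2.1150
  SO₂ term: 1.77·114.3^0.52·exp(0.02·48-2.1150) = 6.555
  Sd branch = 0.102·Sd^0.62·e^(0.033·RH+0.04·T) = 21.27 μm/a
  sum: 6.555 + 21.27 → r_corr = 27.83 μm/a
Long-term exponent b (ISO 9224 Table 2, B1) = 0.523
  D(7) = 27.83 × 7^0.523 = 27.83 × 2.767 = 76.99 μm
  Mass loss = 76.99 μm × 7.85 g/cm³ = 604.4 g·m⁻²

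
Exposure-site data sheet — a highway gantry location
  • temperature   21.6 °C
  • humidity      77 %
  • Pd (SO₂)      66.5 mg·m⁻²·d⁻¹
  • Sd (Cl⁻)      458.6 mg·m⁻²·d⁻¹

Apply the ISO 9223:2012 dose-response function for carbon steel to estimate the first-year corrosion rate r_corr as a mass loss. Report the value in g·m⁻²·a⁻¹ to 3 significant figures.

r_corr = 1.38e+03 g·m⁻²·a⁻¹

carbon steel: temperature factor f = -0.054·(11.6) = -0.6264
  SO₂ term: 1.77·66.5^0.52·exp(0.02·77-0.6264) = 39.14
  Sd branch = 0.102·Sd^0.62·e^(0.033·RH+0.04·T) = 137.2 μm/a
  sum: 39.14 + 137.2 → r_corr = 176.4 μm/a
Convert to mass loss: 176.4 μm/a × 7.85 g/cm³ = 1385 g·m⁻²·a⁻¹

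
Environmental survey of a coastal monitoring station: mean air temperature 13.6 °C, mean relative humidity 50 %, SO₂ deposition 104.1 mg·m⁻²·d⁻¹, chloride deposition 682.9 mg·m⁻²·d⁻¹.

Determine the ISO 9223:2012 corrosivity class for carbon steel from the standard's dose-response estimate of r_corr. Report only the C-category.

C5

carbon steel: temperature factor f = -0.054·(3.6) = -0.1944
  Pd branch = 1.77·Pd^0.52·e^(0.02·RH+f) = 44.35 μm/a
  Cl⁻ term: 0.102·682.9^0.62·exp(0.033·50+0.04·13.6) = 52.33
  r_corr = 44.35 + 52.33 = 96.68 μm/a
Category bounds: 80…200 μm/a bracket r_corr ⇒ C5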